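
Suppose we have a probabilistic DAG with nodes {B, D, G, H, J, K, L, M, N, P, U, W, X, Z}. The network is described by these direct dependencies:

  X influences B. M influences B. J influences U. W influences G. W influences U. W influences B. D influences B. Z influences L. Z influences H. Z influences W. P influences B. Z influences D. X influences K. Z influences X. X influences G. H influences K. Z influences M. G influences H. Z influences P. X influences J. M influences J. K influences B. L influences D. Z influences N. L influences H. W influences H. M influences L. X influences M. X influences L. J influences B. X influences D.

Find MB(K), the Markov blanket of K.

{B, D, H, J, M, P, W, X}

Parents of K: H, X.
K's children: B.
For each child, the remaining parents (spouses of K):
  B's other parents are D, J, M, P, W, X.
Taking the union gives {B, D, H, J, M, P, W, X}.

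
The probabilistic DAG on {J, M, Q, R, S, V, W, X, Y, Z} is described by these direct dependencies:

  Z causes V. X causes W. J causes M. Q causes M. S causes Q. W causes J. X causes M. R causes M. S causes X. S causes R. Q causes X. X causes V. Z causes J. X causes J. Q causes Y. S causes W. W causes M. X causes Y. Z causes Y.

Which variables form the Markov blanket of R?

R has parent S.
Ch(R) = {M}.
Co-parents of R (other parents of its children):
  M: J, Q, W, X
MB(R) = {J, M, Q, S, W, X}.

{J, M, Q, S, W, X}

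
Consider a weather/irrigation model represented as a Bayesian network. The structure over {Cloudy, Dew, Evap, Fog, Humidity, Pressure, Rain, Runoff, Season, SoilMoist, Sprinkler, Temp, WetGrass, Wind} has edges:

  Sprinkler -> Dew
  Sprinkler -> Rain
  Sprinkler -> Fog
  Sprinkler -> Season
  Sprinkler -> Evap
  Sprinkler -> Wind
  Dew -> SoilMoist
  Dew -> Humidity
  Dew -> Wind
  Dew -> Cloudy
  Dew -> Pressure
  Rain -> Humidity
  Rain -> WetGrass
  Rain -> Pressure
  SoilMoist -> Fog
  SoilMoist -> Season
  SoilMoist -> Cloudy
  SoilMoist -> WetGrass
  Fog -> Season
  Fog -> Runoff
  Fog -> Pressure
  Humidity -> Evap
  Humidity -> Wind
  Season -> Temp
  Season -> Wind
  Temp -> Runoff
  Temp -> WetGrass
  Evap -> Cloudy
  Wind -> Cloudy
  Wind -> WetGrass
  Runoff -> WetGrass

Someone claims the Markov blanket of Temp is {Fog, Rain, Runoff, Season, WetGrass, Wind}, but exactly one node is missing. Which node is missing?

Temp's parents: Season.
Children of Temp: Runoff, WetGrass.
For each child, the remaining parents (spouses of Temp):
  Runoff: Fog
  WetGrass: Rain, Runoff, SoilMoist, Wind
MB(Temp) = {Fog, Rain, Runoff, Season, SoilMoist, WetGrass, Wind}.
Comparing with the claimed set, SoilMoist is missing.

SoilMoist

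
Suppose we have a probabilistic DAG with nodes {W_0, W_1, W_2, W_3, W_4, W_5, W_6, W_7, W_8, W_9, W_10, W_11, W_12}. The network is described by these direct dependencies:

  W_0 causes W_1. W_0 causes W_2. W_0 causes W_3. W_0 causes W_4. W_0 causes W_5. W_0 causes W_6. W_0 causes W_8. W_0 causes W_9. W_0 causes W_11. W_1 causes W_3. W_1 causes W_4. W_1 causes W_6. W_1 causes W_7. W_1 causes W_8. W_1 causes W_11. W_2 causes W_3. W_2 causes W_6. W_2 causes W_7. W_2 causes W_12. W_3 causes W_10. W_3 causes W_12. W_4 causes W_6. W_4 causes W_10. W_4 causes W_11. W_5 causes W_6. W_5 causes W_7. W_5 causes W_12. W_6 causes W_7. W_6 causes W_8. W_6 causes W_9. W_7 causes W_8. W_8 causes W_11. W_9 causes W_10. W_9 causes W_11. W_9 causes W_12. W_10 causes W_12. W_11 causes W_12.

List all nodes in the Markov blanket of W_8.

{W_0, W_1, W_4, W_6, W_7, W_9, W_11}

The Markov blanket of a node is its parents, its children, and the other parents of its children.
W_8's parents: W_0, W_1, W_6, W_7.
Ch(W_8) = {W_11}.
Other parents of W_8's children:
  W_11 also has parents W_0, W_1, W_4, W_9.
Union: {W_0, W_1, W_6, W_7} ∪ {W_11} ∪ {W_0, W_1, W_4, W_9} = {W_0, W_1, W_4, W_6, W_7, W_9, W_11}.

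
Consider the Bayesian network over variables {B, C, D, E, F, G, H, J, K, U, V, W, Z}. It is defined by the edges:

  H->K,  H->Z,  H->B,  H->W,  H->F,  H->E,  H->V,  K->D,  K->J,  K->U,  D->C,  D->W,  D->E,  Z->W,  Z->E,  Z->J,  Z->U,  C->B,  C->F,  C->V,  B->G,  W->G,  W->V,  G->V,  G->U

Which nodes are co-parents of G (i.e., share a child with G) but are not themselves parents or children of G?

Children of G: U, V.
  V's other parents are C, H, W.
  parents(U) \ {G} = {K, Z}.
Excluding nodes already adjacent to G (B, U, V, W), the co-parent-only contribution is {C, H, K, Z}.

{C, H, K, Z}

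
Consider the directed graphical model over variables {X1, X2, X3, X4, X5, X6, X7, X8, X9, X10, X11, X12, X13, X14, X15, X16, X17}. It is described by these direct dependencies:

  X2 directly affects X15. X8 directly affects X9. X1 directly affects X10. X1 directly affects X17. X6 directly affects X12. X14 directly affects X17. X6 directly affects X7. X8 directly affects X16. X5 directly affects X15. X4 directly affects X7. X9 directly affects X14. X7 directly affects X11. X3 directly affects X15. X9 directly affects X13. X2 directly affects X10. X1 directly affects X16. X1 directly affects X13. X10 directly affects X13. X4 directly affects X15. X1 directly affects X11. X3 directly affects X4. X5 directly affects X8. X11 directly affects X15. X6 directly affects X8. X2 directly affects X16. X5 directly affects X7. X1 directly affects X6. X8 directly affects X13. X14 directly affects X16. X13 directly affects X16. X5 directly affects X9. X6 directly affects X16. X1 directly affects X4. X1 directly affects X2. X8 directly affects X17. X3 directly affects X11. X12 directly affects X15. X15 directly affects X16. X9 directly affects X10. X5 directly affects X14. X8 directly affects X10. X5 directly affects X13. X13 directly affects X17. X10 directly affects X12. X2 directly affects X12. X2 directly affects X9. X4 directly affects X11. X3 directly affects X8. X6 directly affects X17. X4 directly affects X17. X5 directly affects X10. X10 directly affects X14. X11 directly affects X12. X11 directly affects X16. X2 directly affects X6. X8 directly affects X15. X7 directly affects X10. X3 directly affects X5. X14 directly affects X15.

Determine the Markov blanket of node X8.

{X1, X2, X3, X4, X5, X6, X7, X9, X10, X11, X12, X13, X14, X15, X16, X17}

X8's parents: X3, X5, X6.
Ch(X8) = {X9, X10, X13, X15, X16, X17}.
Parents of each child, excluding X8:
  X9 also has parents X2, X5.
  parents(X10) \ {X8} = {X1, X2, X5, X7, X9}.
  X13's other parents are X1, X5, X9, X10.
  parents(X15) \ {X8} = {X2, X3, X4, X5, X11, X12, X14}.
  X16 also has parents X1, X2, X6, X11, X13, X14, X15.
  parents(X17) \ {X8} = {X1, X4, X6, X13, X14}.
MB(X8) = {X1, X2, X3, X4, X5, X6, X7, X9, X10, X11, X12, X13, X14, X15, X16, X17}.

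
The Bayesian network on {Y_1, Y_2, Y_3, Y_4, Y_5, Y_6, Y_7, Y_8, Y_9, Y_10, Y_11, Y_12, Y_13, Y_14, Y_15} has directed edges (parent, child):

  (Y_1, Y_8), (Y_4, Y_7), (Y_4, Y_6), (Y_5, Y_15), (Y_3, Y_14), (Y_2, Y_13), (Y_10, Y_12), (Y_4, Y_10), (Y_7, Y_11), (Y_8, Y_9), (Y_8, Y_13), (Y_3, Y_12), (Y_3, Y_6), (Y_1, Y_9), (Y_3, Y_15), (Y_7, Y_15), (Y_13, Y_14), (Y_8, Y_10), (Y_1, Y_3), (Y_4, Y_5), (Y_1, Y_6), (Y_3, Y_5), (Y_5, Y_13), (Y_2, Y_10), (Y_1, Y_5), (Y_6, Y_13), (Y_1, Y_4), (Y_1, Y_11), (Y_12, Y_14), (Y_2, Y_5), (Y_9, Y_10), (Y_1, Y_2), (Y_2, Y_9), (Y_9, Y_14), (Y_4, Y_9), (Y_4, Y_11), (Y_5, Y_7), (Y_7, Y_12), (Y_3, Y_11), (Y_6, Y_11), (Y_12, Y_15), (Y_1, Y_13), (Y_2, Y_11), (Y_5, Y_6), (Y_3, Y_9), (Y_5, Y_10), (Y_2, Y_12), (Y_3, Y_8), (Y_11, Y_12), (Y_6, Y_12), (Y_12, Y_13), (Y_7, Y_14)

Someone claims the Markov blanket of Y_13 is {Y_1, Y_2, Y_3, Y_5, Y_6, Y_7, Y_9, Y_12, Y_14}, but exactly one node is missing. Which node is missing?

A node's Markov blanket = Pa ∪ Ch ∪ (parents of Ch other than the node itself).
Y_13 has child Y_14.
Y_13 has parents Y_1, Y_2, Y_5, Y_6, Y_8, Y_12.
For each child, the remaining parents (spouses of Y_13):
  Y_14's other parents are Y_3, Y_7, Y_9, Y_12.
MB(Y_13) = {Y_1, Y_2, Y_3, Y_5, Y_6, Y_7, Y_8, Y_9, Y_12, Y_14}.
Comparing with the claimed set, Y_8 is missing.

Y_8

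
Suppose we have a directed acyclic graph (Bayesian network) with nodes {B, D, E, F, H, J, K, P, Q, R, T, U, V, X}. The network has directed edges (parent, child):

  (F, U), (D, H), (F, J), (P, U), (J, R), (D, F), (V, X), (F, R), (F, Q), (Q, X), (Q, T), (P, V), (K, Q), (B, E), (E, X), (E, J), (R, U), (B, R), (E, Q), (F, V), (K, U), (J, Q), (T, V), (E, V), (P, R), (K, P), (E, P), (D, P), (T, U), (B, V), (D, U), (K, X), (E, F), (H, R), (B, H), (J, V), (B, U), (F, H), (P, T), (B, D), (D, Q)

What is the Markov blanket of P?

P's parents: D, E, K.
Children of P: R, T, U, V.
For each child, the remaining parents (spouses of P):
  R also has parents B, F, H, J.
  parents(T) \ {P} = {Q}.
  U's other parents are B, D, F, K, R, T.
  V also has parents B, E, F, J, T.
Union: {D, E, K} ∪ {R, T, U, V} ∪ {B, D, E, F, H, J, K, Q, R, T} = {B, D, E, F, H, J, K, Q, R, T, U, V}.

{B, D, E, F, H, J, K, Q, R, T, U, V}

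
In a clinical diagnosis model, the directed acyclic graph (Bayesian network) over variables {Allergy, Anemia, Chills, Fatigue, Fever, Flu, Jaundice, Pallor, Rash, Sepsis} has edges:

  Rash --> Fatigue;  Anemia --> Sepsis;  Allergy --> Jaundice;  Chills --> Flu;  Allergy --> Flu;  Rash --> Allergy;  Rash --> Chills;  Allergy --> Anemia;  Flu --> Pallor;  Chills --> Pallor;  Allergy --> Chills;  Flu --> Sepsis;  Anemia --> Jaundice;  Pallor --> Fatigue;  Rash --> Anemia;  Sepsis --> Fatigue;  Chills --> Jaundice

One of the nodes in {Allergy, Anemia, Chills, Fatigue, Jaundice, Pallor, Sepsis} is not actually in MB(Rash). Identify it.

A node's Markov blanket = Pa ∪ Ch ∪ (parents of Ch other than the node itself).
Pa(Rash) = {}.
Ch(Rash) = {Allergy, Anemia, Chills, Fatigue}.
Other parents of Rash's children:
  Allergy: no additional parents.
  Anemia also has parent Allergy.
  Chills also has parent Allergy.
  Fatigue also has parents Pallor, Sepsis.
MB(Rash) = {Allergy, Anemia, Chills, Fatigue, Pallor, Sepsis}.
Jaundice is neither a parent, child, nor co-parent of Rash, so it does not belong.

Jaundice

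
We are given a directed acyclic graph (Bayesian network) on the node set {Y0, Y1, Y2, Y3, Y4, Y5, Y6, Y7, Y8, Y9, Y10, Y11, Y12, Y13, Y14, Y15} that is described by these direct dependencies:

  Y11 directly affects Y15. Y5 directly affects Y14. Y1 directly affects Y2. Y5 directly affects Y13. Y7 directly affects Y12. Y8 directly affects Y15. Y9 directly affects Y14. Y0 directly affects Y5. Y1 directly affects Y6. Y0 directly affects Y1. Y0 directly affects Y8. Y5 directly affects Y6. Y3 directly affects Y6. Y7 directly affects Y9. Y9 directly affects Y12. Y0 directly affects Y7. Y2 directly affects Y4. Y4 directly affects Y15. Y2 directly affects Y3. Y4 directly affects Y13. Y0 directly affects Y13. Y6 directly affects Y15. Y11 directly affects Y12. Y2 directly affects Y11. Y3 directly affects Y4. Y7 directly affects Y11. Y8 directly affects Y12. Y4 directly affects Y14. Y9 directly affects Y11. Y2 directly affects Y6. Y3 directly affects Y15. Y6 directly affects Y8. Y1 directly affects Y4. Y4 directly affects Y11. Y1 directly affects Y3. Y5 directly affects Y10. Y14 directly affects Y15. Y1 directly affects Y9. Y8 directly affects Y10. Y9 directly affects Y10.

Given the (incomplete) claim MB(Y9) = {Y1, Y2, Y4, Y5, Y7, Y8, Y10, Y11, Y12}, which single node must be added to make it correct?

Y14

Parents of Y9: Y1, Y7.
Children of Y9: Y10, Y11, Y12, Y14.
For each child, the remaining parents (spouses of Y9):
  Y10: Y5, Y8
  Y11: Y2, Y4, Y7
  Y12: Y7, Y8, Y11
  Y14: Y4, Y5
MB(Y9) = {Y1, Y2, Y4, Y5, Y7, Y8, Y10, Y11, Y12, Y14}.
Comparing with the claimed set, Y14 is missing.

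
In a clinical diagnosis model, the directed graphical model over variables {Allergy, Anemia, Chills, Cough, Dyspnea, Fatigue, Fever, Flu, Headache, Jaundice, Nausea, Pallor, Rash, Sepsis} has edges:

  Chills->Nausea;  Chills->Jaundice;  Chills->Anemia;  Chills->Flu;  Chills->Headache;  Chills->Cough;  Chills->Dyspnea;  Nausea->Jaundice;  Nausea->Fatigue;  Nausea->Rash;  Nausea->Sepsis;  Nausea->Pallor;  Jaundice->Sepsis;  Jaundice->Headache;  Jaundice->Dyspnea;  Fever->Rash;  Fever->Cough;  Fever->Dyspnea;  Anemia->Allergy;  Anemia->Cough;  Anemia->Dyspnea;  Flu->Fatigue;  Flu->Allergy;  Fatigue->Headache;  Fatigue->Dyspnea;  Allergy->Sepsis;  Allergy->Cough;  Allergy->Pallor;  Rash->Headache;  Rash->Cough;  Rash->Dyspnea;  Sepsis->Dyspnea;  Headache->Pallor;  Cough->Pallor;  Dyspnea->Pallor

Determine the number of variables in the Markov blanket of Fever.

10

A node's Markov blanket = Pa ∪ Ch ∪ (parents of Ch other than the node itself).
Ch(Fever) = {Cough, Dyspnea, Rash}.
Parents of Fever: none.
Co-parents of Fever (other parents of its children):
  Rash's other parent is Nausea.
  parents(Cough) \ {Fever} = {Allergy, Anemia, Chills, Rash}.
  Dyspnea's other parents are Anemia, Chills, Fatigue, Jaundice, Rash, Sepsis.
MB(Fever) = {Allergy, Anemia, Chills, Cough, Dyspnea, Fatigue, Jaundice, Nausea, Rash, Sepsis}, which has 10 nodes.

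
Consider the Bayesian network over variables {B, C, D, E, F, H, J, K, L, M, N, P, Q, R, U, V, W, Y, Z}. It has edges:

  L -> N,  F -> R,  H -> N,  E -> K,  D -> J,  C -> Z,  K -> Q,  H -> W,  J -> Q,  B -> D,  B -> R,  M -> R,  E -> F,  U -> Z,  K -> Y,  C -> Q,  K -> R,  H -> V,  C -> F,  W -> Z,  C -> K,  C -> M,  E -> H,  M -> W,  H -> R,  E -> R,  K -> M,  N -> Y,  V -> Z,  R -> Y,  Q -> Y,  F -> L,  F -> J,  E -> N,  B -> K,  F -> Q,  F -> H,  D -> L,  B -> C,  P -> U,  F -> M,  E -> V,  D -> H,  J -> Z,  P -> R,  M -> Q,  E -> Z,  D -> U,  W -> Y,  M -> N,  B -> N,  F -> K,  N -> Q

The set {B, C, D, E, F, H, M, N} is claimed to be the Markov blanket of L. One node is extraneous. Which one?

Recall MB(v) = parents ∪ children ∪ spouses, where spouses are the other parents of v's children.
L's parents: D, F.
Children of L: N.
Other parents of L's children:
  N's other parents are B, E, H, M.
MB(L) = {B, D, E, F, H, M, N}.
C is neither a parent, child, nor co-parent of L, so it does not belong.

C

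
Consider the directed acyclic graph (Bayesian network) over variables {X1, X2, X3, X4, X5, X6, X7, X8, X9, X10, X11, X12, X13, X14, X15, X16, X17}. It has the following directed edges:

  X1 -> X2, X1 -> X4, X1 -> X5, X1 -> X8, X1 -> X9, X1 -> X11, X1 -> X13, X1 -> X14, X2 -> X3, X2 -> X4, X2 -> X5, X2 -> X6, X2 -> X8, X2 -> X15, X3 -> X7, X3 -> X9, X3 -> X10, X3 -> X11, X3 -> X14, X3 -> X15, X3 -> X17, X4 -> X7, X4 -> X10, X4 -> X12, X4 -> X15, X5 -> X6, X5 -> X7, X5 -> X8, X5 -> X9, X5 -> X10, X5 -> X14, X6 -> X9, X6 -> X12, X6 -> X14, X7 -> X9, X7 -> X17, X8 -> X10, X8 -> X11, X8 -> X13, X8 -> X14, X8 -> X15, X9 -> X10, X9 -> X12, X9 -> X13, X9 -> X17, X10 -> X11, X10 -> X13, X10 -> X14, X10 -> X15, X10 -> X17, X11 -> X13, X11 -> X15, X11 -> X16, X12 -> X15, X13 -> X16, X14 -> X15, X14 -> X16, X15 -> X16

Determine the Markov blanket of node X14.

{X1, X2, X3, X4, X5, X6, X8, X10, X11, X12, X13, X15, X16}

Recall MB(v) = parents ∪ children ∪ spouses, where spouses are the other parents of v's children.
Pa(X14) = {X1, X3, X5, X6, X8, X10}.
Ch(X14) = {X15, X16}.
Other parents of X14's children:
  X15: X2, X3, X4, X8, X10, X11, X12
  X16: X11, X13, X15
Taking the union gives {X1, X2, X3, X4, X5, X6, X8, X10, X11, X12, X13, X15, X16}.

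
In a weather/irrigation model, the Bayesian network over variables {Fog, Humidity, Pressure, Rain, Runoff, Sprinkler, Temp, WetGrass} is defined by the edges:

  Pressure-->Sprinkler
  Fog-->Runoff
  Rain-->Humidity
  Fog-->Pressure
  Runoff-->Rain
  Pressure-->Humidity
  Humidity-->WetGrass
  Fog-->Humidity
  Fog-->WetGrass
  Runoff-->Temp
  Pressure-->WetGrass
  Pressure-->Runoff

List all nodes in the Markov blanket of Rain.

Rain's children: Humidity.
Rain's parents: Runoff.
Other parents of Rain's children:
  Humidity: Fog, Pressure
So the Markov blanket of Rain is {Fog, Humidity, Pressure, Runoff}.

{Fog, Humidity, Pressure, Runoff}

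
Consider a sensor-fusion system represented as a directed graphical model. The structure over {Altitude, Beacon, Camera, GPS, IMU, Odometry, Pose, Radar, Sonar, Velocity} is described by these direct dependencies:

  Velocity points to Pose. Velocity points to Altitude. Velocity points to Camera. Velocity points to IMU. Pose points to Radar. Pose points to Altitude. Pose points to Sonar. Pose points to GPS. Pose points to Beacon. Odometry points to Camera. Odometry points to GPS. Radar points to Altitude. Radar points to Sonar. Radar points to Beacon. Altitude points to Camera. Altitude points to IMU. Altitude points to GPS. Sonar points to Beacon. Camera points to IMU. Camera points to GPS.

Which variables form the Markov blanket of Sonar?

The Markov blanket of a node is its parents, its children, and the other parents of its children.
Parents of Sonar: Pose, Radar.
Children of Sonar: Beacon.
For each child, the remaining parents (spouses of Sonar):
  Beacon's other parents are Pose, Radar.
Union: {Pose, Radar} ∪ {Beacon} ∪ {Pose, Radar} = {Beacon, Pose, Radar}.

{Beacon, Pose, Radar}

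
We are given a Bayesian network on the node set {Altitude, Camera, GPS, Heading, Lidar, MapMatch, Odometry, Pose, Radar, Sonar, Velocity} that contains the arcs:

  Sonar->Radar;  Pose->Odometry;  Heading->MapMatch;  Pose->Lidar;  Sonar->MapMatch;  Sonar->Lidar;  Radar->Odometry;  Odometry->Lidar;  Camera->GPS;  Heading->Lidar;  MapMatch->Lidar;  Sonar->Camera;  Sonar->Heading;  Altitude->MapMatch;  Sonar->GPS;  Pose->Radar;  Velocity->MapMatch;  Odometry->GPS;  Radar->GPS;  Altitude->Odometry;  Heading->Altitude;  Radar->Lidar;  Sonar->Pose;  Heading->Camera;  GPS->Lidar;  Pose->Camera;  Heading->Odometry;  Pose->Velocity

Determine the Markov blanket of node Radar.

Radar has parents Pose, Sonar.
Children of Radar: GPS, Lidar, Odometry.
Co-parents of Radar (other parents of its children):
  Odometry's other parents are Altitude, Heading, Pose.
  parents(GPS) \ {Radar} = {Camera, Odometry, Sonar}.
  parents(Lidar) \ {Radar} = {GPS, Heading, MapMatch, Odometry, Pose, Sonar}.
MB(Radar) = {Altitude, Camera, GPS, Heading, Lidar, MapMatch, Odometry, Pose, Sonar}.

{Altitude, Camera, GPS, Heading, Lidar, MapMatch, Odometry, Pose, Sonar}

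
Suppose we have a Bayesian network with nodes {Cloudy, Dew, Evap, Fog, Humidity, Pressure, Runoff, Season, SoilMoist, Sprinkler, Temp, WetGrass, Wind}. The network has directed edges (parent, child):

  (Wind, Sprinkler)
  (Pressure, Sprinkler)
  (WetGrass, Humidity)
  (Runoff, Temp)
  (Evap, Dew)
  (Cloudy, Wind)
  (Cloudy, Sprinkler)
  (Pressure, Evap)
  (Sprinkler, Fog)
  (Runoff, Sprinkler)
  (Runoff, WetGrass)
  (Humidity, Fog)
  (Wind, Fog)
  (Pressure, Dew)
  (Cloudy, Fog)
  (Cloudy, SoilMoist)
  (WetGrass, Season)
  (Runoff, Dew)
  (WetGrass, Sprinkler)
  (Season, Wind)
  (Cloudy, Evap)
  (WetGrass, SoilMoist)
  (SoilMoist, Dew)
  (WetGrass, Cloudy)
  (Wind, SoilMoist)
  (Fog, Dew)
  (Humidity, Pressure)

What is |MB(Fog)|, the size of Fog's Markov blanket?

9

Fog has parents Cloudy, Humidity, Sprinkler, Wind.
Fog has child Dew.
Other parents of Fog's children:
  Dew also has parents Evap, Pressure, Runoff, SoilMoist.
MB(Fog) = {Cloudy, Dew, Evap, Humidity, Pressure, Runoff, SoilMoist, Sprinkler, Wind}, which has 9 nodes.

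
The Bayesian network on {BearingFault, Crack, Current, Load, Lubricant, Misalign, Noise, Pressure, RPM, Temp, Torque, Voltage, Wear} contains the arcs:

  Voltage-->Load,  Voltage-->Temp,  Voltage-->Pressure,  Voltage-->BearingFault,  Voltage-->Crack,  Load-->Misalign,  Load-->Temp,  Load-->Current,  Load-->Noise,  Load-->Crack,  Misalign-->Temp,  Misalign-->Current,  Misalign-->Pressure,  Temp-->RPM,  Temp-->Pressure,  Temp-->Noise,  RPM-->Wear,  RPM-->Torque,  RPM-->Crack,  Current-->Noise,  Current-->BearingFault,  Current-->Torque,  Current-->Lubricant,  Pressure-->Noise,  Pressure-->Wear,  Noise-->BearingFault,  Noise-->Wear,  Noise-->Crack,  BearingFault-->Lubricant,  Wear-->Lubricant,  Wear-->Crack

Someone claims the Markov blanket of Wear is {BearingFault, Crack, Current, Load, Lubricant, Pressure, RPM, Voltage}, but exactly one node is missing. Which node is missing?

Noise

Wear's parents: Noise, Pressure, RPM.
Children of Wear: Crack, Lubricant.
Co-parents of Wear (other parents of its children):
  Lubricant: BearingFault, Current
  Crack: Load, Noise, RPM, Voltage
MB(Wear) = {BearingFault, Crack, Current, Load, Lubricant, Noise, Pressure, RPM, Voltage}.
Comparing with the claimed set, Noise is missing.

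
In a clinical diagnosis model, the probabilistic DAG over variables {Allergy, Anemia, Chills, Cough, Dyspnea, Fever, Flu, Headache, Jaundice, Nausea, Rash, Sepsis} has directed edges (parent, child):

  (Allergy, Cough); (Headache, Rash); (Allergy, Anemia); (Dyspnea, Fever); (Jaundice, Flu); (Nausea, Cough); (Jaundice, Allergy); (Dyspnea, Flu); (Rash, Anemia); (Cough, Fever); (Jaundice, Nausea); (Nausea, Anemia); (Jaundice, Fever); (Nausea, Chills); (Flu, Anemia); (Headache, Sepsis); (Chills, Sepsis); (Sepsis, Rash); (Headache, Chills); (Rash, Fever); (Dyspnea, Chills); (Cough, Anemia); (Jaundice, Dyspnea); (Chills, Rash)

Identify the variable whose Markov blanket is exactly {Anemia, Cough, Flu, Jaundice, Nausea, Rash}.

Allergy

The target node must have every member of {Anemia, Cough, Flu, Jaundice, Nausea, Rash} as a parent, child, or co-parent, and no others.
Parents of Allergy: Jaundice; children: Anemia, Cough; co-parents: Cough, Flu, Nausea, Rash.
These exactly cover the given set, so the node is Allergy.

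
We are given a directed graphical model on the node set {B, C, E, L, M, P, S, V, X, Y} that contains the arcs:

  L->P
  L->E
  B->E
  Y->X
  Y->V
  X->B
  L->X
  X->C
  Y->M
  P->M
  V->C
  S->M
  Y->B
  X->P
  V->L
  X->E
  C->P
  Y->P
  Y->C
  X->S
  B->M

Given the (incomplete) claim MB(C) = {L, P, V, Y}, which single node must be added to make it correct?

The Markov blanket of a node is its parents, its children, and the other parents of its children.
C has child P.
C's parents: V, X, Y.
Co-parents of C (other parents of its children):
  parents(P) \ {C} = {L, X, Y}.
MB(C) = {L, P, V, X, Y}.
Comparing with the claimed set, X is missing.

X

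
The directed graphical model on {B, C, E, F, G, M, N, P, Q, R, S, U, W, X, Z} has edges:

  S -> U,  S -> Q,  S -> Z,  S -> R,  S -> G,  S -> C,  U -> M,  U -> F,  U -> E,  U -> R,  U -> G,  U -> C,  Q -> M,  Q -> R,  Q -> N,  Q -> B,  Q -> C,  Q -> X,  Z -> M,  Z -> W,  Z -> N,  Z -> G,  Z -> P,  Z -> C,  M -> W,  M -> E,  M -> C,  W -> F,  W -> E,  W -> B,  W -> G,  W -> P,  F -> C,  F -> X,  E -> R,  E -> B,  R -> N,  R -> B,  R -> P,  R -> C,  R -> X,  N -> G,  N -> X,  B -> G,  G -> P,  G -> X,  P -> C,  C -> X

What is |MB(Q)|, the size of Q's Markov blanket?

The Markov blanket of a node is its parents, its children, and the other parents of its children.
Pa(Q) = {S}.
Q has children B, C, M, N, R, X.
Parents of each child, excluding Q:
  parents(M) \ {Q} = {U, Z}.
  R's other parents are E, S, U.
  N's other parents are R, Z.
  B also has parents E, R, W.
  parents(C) \ {Q} = {F, M, P, R, S, U, Z}.
  X also has parents C, F, G, N, R.
MB(Q) = {B, C, E, F, G, M, N, P, R, S, U, W, X, Z}, which has 14 nodes.

14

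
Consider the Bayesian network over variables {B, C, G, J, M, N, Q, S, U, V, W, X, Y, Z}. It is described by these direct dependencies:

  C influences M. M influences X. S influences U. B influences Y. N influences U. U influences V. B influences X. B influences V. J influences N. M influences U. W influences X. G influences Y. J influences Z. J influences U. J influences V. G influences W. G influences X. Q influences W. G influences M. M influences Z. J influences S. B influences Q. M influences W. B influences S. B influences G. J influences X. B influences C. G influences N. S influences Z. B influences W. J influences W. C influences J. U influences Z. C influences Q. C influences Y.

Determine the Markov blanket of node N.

N's parents: G, J.
Children of N: U.
Co-parents of N (other parents of its children):
  U's other parents are J, M, S.
So the Markov blanket of N is {G, J, M, S, U}.

{G, J, M, S, U}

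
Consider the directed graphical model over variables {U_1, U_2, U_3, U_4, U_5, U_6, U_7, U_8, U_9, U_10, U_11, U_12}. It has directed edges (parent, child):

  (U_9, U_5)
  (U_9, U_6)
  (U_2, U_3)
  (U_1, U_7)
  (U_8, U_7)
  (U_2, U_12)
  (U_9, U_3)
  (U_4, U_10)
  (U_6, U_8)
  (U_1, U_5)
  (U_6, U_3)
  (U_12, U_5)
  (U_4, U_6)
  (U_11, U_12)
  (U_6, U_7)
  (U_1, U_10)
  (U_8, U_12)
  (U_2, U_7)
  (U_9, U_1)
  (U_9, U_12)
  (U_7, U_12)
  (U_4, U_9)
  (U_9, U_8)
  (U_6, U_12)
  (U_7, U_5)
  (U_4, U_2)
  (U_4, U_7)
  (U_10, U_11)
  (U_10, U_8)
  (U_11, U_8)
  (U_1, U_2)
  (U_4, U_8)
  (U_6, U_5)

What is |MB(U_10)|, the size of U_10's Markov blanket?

Pa(U_10) = {U_1, U_4}.
U_10's children: U_8, U_11.
For each child, the remaining parents (spouses of U_10):
  U_11: no additional parents.
  U_8's other parents are U_4, U_6, U_9, U_11.
MB(U_10) = {U_1, U_4, U_6, U_8, U_9, U_11}, which has 6 nodes.

6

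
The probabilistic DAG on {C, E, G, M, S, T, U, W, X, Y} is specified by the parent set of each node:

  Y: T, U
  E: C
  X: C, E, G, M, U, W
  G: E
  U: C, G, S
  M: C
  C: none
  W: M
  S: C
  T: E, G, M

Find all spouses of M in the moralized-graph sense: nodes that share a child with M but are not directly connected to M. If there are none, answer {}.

Children of M: T, W, X.
  T: E, G
  W: —
  X: C, E, G, U, W
Excluding nodes already adjacent to M (C, T, W, X), the co-parent-only contribution is {E, G, U}.

{E, G, U}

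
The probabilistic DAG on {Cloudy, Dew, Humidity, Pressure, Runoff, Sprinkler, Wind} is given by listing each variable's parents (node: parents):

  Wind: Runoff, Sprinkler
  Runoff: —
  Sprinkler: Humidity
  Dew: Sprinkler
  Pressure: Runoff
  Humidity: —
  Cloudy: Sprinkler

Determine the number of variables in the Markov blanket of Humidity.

1

Humidity's parents: none.
Humidity has child Sprinkler.
Parents of each child, excluding Humidity:
  Sprinkler: —
MB(Humidity) = {Sprinkler}, which has 1 node.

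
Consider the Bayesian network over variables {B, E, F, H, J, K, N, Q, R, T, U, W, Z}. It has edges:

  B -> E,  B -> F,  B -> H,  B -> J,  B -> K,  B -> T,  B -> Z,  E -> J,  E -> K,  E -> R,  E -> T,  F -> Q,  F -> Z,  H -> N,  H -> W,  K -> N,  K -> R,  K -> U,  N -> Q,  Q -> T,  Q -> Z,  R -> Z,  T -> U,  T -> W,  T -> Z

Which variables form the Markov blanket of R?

The Markov blanket of a node is its parents, its children, and the other parents of its children.
Pa(R) = {E, K}.
Children of R: Z.
Parents of each child, excluding R:
  Z: B, F, Q, T
So the Markov blanket of R is {B, E, F, K, Q, T, Z}.

{B, E, F, K, Q, T, Z}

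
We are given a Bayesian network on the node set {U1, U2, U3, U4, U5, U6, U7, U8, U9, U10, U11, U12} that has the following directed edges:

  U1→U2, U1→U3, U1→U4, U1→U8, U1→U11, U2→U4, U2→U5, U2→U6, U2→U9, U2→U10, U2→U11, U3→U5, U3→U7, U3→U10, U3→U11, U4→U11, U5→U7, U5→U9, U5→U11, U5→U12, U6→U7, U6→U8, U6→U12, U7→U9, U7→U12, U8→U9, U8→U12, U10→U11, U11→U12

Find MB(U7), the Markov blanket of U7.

{U2, U3, U5, U6, U8, U9, U11, U12}

The Markov blanket of a node is its parents, its children, and the other parents of its children.
Parents of U7: U3, U5, U6.
Children of U7: U9, U12.
Parents of each child, excluding U7:
  U9: U2, U5, U8
  U12: U5, U6, U8, U11
Union: {U3, U5, U6} ∪ {U9, U12} ∪ {U2, U5, U6, U8, U11} = {U2, U3, U5, U6, U8, U9, U11, U12}.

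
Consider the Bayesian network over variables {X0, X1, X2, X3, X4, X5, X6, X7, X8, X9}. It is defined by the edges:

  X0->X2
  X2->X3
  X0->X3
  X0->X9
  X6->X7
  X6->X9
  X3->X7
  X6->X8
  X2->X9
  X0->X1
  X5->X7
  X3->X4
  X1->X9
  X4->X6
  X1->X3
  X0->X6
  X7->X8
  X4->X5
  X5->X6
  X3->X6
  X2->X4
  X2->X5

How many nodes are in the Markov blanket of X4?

5

By definition, MB(X4) is built from X4's parents, X4's children, and the co-parents of X4.
Children of X4: X5, X6.
Pa(X4) = {X2, X3}.
For each child, the remaining parents (spouses of X4):
  X5: X2
  X6: X0, X3, X5
MB(X4) = {X0, X2, X3, X5, X6}, which has 5 nodes.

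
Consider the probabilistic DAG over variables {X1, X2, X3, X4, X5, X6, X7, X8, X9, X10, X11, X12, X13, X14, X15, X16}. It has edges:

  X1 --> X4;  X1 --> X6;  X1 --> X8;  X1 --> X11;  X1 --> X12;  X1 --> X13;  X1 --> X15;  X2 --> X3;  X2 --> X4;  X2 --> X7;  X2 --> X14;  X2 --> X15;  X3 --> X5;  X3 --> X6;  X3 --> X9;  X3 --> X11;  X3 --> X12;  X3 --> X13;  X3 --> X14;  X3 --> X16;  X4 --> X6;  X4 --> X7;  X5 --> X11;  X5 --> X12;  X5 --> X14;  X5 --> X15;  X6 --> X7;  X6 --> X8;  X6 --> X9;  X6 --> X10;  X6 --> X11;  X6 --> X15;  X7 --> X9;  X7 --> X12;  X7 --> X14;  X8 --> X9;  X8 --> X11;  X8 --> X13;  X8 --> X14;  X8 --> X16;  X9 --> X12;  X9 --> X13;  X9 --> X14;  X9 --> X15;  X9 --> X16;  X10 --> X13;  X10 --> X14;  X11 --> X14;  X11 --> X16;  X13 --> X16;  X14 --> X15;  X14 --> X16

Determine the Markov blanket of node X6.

{X1, X2, X3, X4, X5, X7, X8, X9, X10, X11, X14, X15}

Recall MB(v) = parents ∪ children ∪ spouses, where spouses are the other parents of v's children.
Ch(X6) = {X7, X8, X9, X10, X11, X15}.
X6 has parents X1, X3, X4.
For each child, the remaining parents (spouses of X6):
  parents(X7) \ {X6} = {X2, X4}.
  X8's other parent is X1.
  parents(X9) \ {X6} = {X3, X7, X8}.
  X10 has no other parent.
  parents(X11) \ {X6} = {X1, X3, X5, X8}.
  X15's other parents are X1, X2, X5, X9, X14.
MB(X6) = {X1, X2, X3, X4, X5, X7, X8, X9, X10, X11, X14, X15}.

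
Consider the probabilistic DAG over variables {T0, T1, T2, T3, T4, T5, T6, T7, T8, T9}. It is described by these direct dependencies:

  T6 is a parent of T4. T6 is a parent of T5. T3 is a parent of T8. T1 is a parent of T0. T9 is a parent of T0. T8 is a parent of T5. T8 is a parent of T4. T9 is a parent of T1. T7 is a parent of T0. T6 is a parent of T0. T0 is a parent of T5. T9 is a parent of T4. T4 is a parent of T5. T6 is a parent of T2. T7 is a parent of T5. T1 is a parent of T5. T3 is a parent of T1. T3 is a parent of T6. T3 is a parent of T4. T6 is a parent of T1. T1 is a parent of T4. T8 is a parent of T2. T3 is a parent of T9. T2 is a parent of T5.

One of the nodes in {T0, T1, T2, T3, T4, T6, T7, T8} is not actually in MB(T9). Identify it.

T2

The Markov blanket of a node is its parents, its children, and the other parents of its children.
Parents of T9: T3.
Ch(T9) = {T0, T1, T4}.
Other parents of T9's children:
  T1: T3, T6
  T0: T1, T6, T7
  T4: T1, T3, T6, T8
MB(T9) = {T0, T1, T3, T4, T6, T7, T8}.
T2 is neither a parent, child, nor co-parent of T9, so it does not belong.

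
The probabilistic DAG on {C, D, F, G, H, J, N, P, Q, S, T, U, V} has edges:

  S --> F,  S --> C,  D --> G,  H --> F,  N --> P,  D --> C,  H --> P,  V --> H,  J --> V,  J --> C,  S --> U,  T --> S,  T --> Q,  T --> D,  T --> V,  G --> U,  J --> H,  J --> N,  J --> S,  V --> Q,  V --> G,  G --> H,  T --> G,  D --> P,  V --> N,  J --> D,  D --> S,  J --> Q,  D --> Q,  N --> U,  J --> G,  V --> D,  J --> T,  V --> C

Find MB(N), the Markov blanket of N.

Recall MB(v) = parents ∪ children ∪ spouses, where spouses are the other parents of v's children.
N has parents J, V.
Children of N: P, U.
Other parents of N's children:
  P: D, H
  U: G, S
Union: {J, V} ∪ {P, U} ∪ {D, G, H, S} = {D, G, H, J, P, S, U, V}.

{D, G, H, J, P, S, U, V}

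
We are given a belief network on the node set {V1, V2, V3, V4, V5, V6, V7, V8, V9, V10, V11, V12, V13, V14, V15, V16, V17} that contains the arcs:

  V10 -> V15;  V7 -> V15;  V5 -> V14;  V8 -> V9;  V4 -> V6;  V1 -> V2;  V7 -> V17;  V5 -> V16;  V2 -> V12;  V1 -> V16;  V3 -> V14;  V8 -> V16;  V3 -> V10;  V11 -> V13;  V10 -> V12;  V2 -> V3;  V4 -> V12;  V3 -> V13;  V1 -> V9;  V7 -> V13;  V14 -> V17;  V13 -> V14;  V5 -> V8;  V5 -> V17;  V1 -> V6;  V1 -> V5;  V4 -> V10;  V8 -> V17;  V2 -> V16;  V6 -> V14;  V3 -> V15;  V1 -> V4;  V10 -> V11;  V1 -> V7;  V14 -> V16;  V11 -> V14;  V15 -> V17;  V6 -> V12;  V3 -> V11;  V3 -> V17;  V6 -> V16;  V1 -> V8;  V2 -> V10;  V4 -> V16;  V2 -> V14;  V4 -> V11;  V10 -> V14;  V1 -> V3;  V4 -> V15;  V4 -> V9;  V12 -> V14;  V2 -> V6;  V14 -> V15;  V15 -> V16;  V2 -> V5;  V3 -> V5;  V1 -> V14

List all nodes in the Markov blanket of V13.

Parents of V13: V3, V7, V11.
V13's children: V14.
For each child, the remaining parents (spouses of V13):
  V14's other parents are V1, V2, V3, V5, V6, V10, V11, V12.
Taking the union gives {V1, V2, V3, V5, V6, V7, V10, V11, V12, V14}.

{V1, V2, V3, V5, V6, V7, V10, V11, V12, V14}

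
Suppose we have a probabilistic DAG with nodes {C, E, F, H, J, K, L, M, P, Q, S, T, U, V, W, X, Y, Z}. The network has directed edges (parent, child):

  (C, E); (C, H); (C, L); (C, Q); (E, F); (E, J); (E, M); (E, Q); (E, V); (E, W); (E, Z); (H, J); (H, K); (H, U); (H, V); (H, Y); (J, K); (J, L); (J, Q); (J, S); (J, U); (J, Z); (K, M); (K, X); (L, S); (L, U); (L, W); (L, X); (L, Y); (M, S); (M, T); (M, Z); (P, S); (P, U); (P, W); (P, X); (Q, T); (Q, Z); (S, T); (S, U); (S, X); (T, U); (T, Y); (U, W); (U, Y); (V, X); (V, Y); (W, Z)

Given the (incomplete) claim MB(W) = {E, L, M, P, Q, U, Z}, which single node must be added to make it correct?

J

A node's Markov blanket = Pa ∪ Ch ∪ (parents of Ch other than the node itself).
W has parents E, L, P, U.
W has child Z.
Co-parents of W (other parents of its children):
  Z: E, J, M, Q
MB(W) = {E, J, L, M, P, Q, U, Z}.
Comparing with the claimed set, J is missing.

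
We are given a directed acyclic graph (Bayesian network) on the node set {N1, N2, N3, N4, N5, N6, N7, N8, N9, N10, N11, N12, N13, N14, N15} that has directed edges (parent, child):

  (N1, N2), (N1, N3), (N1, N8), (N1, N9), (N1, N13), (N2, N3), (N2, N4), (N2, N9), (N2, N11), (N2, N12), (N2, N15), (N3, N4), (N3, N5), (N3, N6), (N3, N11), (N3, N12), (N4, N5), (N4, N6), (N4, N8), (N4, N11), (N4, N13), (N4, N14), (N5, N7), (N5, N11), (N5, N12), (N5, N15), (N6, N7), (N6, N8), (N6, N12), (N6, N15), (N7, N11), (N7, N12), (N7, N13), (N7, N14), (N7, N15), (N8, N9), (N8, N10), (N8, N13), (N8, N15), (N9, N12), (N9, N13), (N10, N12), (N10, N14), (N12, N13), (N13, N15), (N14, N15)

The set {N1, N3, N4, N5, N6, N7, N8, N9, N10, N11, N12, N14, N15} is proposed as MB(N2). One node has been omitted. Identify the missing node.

N13

The Markov blanket of a node is its parents, its children, and the other parents of its children.
Ch(N2) = {N3, N4, N9, N11, N12, N15}.
N2's parents: N1.
Other parents of N2's children:
  N3 also has parent N1.
  N4 also has parent N3.
  N9 also has parents N1, N8.
  parents(N11) \ {N2} = {N3, N4, N5, N7}.
  N12's other parents are N3, N5, N6, N7, N9, N10.
  parents(N15) \ {N2} = {N5, N6, N7, N8, N13, N14}.
MB(N2) = {N1, N3, N4, N5, N6, N7, N8, N9, N10, N11, N12, N13, N14, N15}.
Comparing with the claimed set, N13 is missing.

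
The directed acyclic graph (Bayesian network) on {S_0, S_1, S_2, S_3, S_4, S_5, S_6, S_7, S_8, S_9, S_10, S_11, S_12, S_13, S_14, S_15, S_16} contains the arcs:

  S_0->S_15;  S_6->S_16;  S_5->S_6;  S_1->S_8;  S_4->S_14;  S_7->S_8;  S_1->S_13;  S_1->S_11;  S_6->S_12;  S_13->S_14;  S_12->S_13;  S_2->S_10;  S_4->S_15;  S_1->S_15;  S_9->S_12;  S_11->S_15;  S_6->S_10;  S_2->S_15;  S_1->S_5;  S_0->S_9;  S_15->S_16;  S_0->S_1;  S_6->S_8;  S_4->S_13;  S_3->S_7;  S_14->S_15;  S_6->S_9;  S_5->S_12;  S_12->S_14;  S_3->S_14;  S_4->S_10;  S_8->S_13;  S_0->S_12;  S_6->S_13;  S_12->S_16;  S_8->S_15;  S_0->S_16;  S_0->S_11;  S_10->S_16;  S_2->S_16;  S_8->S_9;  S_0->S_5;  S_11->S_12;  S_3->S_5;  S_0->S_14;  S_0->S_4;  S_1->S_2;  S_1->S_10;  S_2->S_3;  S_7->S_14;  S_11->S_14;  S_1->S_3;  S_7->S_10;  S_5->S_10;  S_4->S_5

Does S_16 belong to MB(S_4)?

By definition, MB(S_4) is built from S_4's parents, S_4's children, and the co-parents of S_4.
Parents of S_4: S_0.
S_4's children: S_5, S_10, S_13, S_14, S_15.
Other parents of S_4's children:
  S_5: S_0, S_1, S_3
  S_10: S_1, S_2, S_5, S_6, S_7
  S_13: S_1, S_6, S_8, S_12
  S_14: S_0, S_3, S_7, S_11, S_12, S_13
  S_15: S_0, S_1, S_2, S_8, S_11, S_14
MB(S_4) = {S_0, S_1, S_2, S_3, S_5, S_6, S_7, S_8, S_10, S_11, S_12, S_13, S_14, S_15}; S_16 is not in this set.

No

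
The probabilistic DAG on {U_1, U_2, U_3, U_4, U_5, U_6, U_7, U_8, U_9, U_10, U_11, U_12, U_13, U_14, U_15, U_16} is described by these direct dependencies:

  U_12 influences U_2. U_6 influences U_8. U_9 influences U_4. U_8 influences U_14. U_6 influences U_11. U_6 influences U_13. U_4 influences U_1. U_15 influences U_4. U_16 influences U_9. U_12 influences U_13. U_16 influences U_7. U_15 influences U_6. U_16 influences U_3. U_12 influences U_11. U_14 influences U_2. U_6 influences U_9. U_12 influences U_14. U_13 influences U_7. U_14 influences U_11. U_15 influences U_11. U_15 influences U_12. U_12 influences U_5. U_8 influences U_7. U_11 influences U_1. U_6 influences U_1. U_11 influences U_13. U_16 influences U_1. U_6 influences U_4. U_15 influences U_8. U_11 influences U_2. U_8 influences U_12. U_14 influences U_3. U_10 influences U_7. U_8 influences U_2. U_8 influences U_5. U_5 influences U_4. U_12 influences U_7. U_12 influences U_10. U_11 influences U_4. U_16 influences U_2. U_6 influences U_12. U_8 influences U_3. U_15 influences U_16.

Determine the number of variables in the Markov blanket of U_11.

A node's Markov blanket = Pa ∪ Ch ∪ (parents of Ch other than the node itself).
Children of U_11: U_1, U_2, U_4, U_13.
Pa(U_11) = {U_6, U_12, U_14, U_15}.
Parents of each child, excluding U_11:
  U_4's other parents are U_5, U_6, U_9, U_15.
  U_13 also has parents U_6, U_12.
  U_1's other parents are U_4, U_6, U_16.
  parents(U_2) \ {U_11} = {U_8, U_12, U_14, U_16}.
MB(U_11) = {U_1, U_2, U_4, U_5, U_6, U_8, U_9, U_12, U_13, U_14, U_15, U_16}, which has 12 nodes.

12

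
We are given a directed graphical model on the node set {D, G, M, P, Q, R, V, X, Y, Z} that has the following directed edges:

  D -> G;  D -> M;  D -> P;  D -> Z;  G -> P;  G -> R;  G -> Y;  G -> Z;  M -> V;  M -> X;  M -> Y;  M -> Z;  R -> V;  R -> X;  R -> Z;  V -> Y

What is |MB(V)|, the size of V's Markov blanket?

4

The Markov blanket of a node is its parents, its children, and the other parents of its children.
Parents of V: M, R.
Ch(V) = {Y}.
Parents of each child, excluding V:
  Y's other parents are G, M.
MB(V) = {G, M, R, Y}, which has 4 nodes.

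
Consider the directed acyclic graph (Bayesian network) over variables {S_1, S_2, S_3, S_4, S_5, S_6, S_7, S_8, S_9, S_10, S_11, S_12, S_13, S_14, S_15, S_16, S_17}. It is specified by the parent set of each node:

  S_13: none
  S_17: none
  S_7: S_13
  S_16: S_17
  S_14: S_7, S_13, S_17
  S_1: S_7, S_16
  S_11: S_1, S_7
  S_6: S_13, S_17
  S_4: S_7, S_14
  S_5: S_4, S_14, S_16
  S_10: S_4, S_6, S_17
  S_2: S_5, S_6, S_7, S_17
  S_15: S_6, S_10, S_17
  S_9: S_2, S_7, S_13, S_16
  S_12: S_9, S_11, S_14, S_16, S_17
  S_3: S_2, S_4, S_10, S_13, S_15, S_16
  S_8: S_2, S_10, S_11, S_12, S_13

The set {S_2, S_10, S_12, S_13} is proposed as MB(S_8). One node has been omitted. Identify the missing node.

S_11

S_8's parents: S_2, S_10, S_11, S_12, S_13.
Ch(S_8) = {}.
S_8 has no children, so there are no co-parents.
MB(S_8) = {S_2, S_10, S_11, S_12, S_13}.
Comparing with the claimed set, S_11 is missing.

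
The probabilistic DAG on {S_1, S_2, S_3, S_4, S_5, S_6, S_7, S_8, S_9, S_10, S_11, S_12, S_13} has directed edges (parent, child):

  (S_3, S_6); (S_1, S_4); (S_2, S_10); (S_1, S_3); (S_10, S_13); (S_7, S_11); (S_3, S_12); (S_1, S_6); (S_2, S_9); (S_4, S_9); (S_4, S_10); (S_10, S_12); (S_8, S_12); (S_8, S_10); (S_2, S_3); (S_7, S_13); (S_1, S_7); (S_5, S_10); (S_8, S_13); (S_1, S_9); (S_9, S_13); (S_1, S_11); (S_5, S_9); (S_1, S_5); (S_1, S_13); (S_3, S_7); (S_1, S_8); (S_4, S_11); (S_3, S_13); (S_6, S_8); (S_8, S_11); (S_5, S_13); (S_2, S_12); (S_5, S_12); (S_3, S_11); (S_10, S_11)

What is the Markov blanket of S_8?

{S_1, S_2, S_3, S_4, S_5, S_6, S_7, S_9, S_10, S_11, S_12, S_13}

S_8 has children S_10, S_11, S_12, S_13.
Pa(S_8) = {S_1, S_6}.
Parents of each child, excluding S_8:
  S_10: S_2, S_4, S_5
  S_11: S_1, S_3, S_4, S_7, S_10
  S_12: S_2, S_3, S_5, S_10
  S_13: S_1, S_3, S_5, S_7, S_9, S_10
So the Markov blanket of S_8 is {S_1, S_2, S_3, S_4, S_5, S_6, S_7, S_9, S_10, S_11, S_12, S_13}.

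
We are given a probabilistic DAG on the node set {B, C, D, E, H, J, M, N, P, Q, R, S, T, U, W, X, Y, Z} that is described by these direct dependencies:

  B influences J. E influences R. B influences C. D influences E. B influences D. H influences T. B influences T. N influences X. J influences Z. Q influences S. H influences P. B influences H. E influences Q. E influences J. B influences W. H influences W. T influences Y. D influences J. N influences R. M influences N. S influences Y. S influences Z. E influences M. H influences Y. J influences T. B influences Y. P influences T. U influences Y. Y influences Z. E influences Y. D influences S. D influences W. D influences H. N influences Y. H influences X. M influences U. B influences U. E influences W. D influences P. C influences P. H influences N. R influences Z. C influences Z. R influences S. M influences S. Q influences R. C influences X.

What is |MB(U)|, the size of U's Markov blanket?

U has parents B, M.
Children of U: Y.
Co-parents of U (other parents of its children):
  parents(Y) \ {U} = {B, E, H, N, S, T}.
MB(U) = {B, E, H, M, N, S, T, Y}, which has 8 nodes.

8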